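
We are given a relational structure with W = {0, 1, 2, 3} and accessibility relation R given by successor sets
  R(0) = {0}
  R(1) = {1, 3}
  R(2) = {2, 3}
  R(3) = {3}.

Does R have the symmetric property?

No

Symmetric: no — 1 R 3 but not 3 R 1.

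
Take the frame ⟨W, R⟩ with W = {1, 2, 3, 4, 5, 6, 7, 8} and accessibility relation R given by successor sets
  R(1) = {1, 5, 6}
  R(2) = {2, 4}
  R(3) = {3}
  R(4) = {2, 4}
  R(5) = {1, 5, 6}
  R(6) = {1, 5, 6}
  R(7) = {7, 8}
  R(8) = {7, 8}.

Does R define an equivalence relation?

Yes

Reflexive: yes — every world is R-related to itself.
Symmetric: yes — every pair in R has its reverse in R.
Transitive: yes — every two-step R-path is closed by a direct edge.
So R is an equivalence relation.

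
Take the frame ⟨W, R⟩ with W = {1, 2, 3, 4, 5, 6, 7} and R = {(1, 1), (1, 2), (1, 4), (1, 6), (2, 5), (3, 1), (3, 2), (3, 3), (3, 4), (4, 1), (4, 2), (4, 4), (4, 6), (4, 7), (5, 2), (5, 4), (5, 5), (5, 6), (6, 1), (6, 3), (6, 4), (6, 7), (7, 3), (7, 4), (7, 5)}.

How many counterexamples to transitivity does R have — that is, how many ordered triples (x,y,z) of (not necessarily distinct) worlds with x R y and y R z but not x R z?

34

Enumerating: (1,2,5), (1,4,7), (1,6,3), (1,6,7), (2,5,2), (2,5,4), (2,5,6), (3,1,6), (3,2,5), (3,4,6), (3,4,7), (4,2,5), … and 22 more.
Total: 34.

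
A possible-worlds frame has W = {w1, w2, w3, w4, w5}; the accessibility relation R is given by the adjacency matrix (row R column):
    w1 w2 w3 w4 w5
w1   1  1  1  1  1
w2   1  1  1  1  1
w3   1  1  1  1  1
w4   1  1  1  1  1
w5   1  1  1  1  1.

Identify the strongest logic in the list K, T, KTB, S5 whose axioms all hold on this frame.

S5

Reflexive (axiom T): yes — every world is R-related to itself.
Symmetric (axiom B): yes — every pair in R has its reverse in R.
Euclidean (axiom 5): yes — any two successors of a common world are R-related.
So F validates K, T, KTB, S5. The strongest is S5.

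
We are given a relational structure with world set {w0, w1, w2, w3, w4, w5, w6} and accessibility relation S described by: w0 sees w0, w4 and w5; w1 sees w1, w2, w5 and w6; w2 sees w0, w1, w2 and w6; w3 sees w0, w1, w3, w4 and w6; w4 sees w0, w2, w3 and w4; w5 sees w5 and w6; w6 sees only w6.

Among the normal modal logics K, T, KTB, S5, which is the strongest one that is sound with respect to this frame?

Reflexive (axiom T): yes — every world is S-related to itself.
Symmetric (axiom B): no — w0 S w5 but not w5 S w0.
Euclidean (axiom 5): no — w0 S w4 and w0 S w5, but not w4 S w5.
So F validates K, T; KTB would additionally require S to be symmetric. The strongest is T.

T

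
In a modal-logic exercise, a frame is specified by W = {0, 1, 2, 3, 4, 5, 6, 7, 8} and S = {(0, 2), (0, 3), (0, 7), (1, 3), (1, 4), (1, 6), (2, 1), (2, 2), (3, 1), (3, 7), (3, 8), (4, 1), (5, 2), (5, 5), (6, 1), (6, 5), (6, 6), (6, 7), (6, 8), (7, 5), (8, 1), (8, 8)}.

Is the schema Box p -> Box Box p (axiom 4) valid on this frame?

Axiom 4 corresponds to the accessibility relation being transitive.
Transitive: no — 0 S 2 and 2 S 1, but not 0 S 1.

No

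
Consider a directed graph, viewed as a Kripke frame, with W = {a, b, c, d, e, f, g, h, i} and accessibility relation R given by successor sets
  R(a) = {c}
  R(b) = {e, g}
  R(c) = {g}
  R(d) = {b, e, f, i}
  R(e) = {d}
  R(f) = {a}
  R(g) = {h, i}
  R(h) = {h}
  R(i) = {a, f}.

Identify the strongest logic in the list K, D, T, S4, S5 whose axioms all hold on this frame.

D

Serial (axiom D): yes — every world has a successor (e.g. a R c).
Reflexive (axiom T): no — a is not related to itself.
Transitive (axiom 4): no — a R c and c R g, but not a R g.
Euclidean (axiom 5): no — b R e and b R g, but not e R g.
So F validates K, D; T would additionally require R to be reflexive. The strongest is D.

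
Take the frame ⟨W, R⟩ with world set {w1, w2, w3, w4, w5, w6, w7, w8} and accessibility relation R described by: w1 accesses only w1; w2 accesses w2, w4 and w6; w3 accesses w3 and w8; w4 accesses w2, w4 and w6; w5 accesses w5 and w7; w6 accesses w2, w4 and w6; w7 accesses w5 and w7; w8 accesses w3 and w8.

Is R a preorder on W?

Reflexive: yes — every world is R-related to itself.
Transitive: yes — every two-step R-path is closed by a direct edge.
So R is a preorder.

Yes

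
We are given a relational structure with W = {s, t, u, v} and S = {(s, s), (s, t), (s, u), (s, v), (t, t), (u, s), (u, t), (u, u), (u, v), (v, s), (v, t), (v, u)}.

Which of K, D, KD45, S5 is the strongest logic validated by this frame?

D

Serial (axiom D): yes — every world has a successor (e.g. s S s).
Euclidean (axiom 5): no — s S t and s S u, but not t S u.
Transitive (axiom 4): no — v S s and s S v, but not v S v.
Reflexive (axiom T): no — v is not related to itself.
So F validates K, D; KD45 would additionally require S to be Euclidean and transitive. The strongest is D.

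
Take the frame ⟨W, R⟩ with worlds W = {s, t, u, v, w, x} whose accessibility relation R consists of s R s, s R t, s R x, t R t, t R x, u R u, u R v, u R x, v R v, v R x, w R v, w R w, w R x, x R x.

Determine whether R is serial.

Serial: yes — every world has a successor (e.g. s R s).

Yes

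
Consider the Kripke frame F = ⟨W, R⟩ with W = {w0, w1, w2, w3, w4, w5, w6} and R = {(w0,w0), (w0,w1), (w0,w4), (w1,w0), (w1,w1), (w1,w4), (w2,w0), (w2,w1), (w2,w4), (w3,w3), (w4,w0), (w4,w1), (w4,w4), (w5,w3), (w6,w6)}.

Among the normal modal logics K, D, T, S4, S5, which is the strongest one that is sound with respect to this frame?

D

Serial (axiom D): yes — every world has a successor (e.g. w0 R w0).
Reflexive (axiom T): no — w2 is not related to itself.
Transitive (axiom 4): yes — every two-step R-path is closed by a direct edge.
Euclidean (axiom 5): yes — any two successors of a common world are R-related.
So F validates K, D; T would additionally require R to be reflexive. The strongest is D.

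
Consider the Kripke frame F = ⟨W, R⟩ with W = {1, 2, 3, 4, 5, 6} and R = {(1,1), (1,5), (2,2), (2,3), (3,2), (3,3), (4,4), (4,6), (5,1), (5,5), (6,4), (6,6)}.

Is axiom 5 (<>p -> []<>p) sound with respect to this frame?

Yes

By correspondence theory, 5 is valid on a frame iff R is Euclidean.
Euclidean: yes — any two successors of a common world are R-related.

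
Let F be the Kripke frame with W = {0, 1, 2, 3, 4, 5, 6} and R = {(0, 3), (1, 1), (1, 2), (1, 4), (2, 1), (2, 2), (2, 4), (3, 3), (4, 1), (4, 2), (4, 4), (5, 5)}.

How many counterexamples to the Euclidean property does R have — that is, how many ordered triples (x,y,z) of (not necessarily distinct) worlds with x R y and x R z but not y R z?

0

R is Euclidean; there are no such tuples.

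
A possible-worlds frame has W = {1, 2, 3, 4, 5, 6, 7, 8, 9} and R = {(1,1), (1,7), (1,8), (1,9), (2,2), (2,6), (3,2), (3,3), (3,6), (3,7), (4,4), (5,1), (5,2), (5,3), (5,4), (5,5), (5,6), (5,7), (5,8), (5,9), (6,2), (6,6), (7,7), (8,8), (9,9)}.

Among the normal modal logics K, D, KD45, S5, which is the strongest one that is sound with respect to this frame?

Serial (axiom D): yes — every world has a successor (e.g. 1 R 1).
Euclidean (axiom 5): no — 1 R 7 and 1 R 8, but not 7 R 8.
Transitive (axiom 4): yes — every two-step R-path is closed by a direct edge.
Reflexive (axiom T): yes — every world is R-related to itself.
So F validates K, D; KD45 would additionally require R to be Euclidean. The strongest is D.

D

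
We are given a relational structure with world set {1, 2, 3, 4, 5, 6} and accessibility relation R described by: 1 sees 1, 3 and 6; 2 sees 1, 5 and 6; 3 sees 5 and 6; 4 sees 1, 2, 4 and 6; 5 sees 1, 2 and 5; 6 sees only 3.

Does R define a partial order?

No

Reflexive: no — 2 is not related to itself.
Transitive: no — 1 R 3 and 3 R 5, but not 1 R 5.
Antisymmetric: no — 2 R 5 and 5 R 2 with 2 ≠ 5.
So R is not a partial order.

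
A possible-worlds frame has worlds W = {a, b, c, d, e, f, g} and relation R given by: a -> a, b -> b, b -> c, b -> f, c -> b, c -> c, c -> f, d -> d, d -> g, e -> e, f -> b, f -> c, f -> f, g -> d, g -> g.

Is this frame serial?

Yes

Serial: yes — every world has a successor (e.g. a R a).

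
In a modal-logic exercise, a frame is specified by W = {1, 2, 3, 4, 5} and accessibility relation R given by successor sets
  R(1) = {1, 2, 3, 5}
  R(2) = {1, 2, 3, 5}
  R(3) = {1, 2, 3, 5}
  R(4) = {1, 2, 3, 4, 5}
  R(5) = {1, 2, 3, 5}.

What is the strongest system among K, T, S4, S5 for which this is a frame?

Reflexive (axiom T): yes — every world is R-related to itself.
Transitive (axiom 4): yes — every two-step R-path is closed by a direct edge.
Euclidean (axiom 5): no — 4 R 1 and 4 R 4, but not 1 R 4.
So F validates K, T, S4; S5 would additionally require R to be Euclidean. The strongest is S4.

S4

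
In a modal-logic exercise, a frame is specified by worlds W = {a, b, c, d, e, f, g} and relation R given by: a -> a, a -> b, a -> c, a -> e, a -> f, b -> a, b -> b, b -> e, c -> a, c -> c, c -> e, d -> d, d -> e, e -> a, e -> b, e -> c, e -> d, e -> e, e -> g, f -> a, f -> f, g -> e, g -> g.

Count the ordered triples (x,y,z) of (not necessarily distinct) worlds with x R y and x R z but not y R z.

24

Enumerating: (a,b,c), (a,b,f), (a,c,b), (a,c,f), (a,e,f), (a,f,b), (a,f,c), (a,f,e), (e,a,d), (e,a,g), (e,b,c), (e,b,d), … and 12 more.
Total: 24.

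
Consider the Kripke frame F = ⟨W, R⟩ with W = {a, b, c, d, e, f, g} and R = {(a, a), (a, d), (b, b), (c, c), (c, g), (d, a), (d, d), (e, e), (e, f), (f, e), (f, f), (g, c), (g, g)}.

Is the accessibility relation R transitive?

Yes

Transitive: yes — every two-step R-path is closed by a direct edge.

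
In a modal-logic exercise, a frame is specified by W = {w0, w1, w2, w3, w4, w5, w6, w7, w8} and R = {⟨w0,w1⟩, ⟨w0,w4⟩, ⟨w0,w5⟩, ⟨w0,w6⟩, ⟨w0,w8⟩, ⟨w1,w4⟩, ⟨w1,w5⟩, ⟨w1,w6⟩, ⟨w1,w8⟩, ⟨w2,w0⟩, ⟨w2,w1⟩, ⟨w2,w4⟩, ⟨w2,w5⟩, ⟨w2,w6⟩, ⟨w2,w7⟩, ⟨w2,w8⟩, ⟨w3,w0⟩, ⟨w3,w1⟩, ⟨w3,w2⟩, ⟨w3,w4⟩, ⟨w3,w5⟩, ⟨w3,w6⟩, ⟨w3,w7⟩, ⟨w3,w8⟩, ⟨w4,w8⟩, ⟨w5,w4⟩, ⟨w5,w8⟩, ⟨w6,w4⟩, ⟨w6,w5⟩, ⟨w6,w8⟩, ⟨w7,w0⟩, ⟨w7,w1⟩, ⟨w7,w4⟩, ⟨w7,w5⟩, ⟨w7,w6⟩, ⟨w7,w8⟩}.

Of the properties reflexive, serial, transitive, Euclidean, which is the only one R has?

transitive

Reflexive: no — w0 is not related to itself.
Serial: no — w8 has no R-successor.
Transitive: yes — every two-step R-path is closed by a direct edge.
Euclidean: no — w0 R w4 and w0 R w1, but not w4 R w1.
Only transitive holds.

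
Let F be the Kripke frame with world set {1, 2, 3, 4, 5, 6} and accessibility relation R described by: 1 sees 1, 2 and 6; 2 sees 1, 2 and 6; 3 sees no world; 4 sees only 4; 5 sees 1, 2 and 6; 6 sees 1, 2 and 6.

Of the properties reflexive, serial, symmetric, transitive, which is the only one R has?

transitive

Reflexive: no — 3 is not related to itself.
Serial: no — 3 has no R-successor.
Symmetric: no — 5 R 1 but not 1 R 5.
Transitive: yes — every two-step R-path is closed by a direct edge.
Only transitive holds.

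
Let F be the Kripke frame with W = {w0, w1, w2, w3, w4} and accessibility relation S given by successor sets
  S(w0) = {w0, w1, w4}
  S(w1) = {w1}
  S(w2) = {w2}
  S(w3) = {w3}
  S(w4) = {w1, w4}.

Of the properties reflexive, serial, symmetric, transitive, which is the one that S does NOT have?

symmetric

Reflexive: yes — every world is S-related to itself.
Serial: yes — every world has a successor (e.g. w0 S w0).
Symmetric: no — w0 S w1 but not w1 S w0.
Transitive: yes — every two-step S-path is closed by a direct edge.
Only symmetric fails.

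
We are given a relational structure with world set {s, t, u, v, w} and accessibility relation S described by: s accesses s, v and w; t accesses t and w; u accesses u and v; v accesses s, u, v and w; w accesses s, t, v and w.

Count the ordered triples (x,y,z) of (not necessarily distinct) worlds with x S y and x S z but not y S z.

8

Enumerating: (v,s,u), (v,u,s), (v,u,w), (v,w,u), (w,s,t), (w,t,s), (w,t,v), (w,v,t).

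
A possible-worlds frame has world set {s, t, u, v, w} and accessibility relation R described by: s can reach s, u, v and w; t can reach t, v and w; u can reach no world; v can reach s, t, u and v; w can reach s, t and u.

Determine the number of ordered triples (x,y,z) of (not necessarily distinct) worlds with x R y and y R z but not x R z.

12

Enumerating: (s,v,t), (s,w,t), (t,v,s), (t,v,u), (t,w,s), (t,w,u), (v,s,w), (v,t,w), (w,s,v), (w,s,w), (w,t,v), (w,t,w).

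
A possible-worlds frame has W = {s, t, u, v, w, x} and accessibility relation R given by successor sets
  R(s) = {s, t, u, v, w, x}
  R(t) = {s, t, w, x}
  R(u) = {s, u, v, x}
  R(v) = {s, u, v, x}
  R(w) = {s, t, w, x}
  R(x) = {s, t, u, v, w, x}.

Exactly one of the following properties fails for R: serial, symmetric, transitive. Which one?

transitive

Serial: yes — every world has a successor (e.g. s R s).
Symmetric: yes — every pair in R has its reverse in R.
Transitive: no — t R s and s R u, but not t R u.
Only transitive fails.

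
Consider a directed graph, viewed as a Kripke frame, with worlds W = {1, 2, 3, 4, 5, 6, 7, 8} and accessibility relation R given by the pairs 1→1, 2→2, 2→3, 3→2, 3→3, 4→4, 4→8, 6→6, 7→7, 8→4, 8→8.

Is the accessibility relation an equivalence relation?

Reflexive: no — 5 is not related to itself.
Symmetric: yes — every pair in R has its reverse in R.
Transitive: yes — every two-step R-path is closed by a direct edge.
So R is not an equivalence relation.

No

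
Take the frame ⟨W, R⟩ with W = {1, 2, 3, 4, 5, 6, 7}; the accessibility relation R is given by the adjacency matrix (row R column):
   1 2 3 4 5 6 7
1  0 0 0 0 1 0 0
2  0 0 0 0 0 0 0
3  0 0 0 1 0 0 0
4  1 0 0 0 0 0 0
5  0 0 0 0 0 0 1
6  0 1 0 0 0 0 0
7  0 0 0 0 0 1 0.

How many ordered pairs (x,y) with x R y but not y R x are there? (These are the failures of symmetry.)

Enumerating: (1,5), (3,4), (4,1), (5,7), (6,2), (7,6).

6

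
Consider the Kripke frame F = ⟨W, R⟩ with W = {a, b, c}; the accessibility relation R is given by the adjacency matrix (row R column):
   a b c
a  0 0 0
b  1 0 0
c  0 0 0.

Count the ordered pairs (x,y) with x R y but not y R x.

Enumerating: (b,a).

1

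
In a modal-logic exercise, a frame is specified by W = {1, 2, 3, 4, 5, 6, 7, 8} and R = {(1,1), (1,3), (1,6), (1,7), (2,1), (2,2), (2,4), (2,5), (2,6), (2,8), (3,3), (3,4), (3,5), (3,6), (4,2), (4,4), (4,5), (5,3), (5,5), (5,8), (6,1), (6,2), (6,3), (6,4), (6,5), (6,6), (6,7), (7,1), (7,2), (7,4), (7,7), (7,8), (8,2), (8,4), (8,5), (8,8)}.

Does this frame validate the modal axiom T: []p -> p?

Axiom T corresponds to the accessibility relation being reflexive.
Reflexive: yes — every world is R-related to itself.

Yes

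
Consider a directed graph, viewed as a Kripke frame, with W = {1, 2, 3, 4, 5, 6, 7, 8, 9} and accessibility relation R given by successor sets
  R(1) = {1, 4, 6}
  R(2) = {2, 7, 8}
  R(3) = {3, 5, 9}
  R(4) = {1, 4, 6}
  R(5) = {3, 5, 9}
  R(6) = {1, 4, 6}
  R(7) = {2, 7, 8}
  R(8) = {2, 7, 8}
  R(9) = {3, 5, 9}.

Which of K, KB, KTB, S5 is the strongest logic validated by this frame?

S5

Symmetric (axiom B): yes — every pair in R has its reverse in R.
Reflexive (axiom T): yes — every world is R-related to itself.
Euclidean (axiom 5): yes — any two successors of a common world are R-related.
So F validates K, KB, KTB, S5. The strongest is S5.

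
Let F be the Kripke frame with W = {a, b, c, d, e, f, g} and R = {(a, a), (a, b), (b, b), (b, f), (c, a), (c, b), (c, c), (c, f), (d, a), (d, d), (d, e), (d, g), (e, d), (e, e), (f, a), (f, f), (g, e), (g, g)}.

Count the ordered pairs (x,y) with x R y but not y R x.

Enumerating: (a,b), (b,f), (c,a), (c,b), (c,f), (d,a), (d,g), (f,a), (g,e).

9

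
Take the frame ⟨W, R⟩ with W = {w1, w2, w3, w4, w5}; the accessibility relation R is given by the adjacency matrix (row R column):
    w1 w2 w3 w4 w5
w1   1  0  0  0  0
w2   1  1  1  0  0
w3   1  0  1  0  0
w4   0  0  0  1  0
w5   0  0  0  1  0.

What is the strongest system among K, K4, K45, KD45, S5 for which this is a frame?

K4

Transitive (axiom 4): yes — every two-step R-path is closed by a direct edge.
Euclidean (axiom 5): no — w2 R w1 and w2 R w3, but not w1 R w3.
Serial (axiom D): yes — every world has a successor (e.g. w1 R w1).
Reflexive (axiom T): no — w5 is not related to itself.
So F validates K, K4; K45 would additionally require R to be Euclidean. The strongest is K4.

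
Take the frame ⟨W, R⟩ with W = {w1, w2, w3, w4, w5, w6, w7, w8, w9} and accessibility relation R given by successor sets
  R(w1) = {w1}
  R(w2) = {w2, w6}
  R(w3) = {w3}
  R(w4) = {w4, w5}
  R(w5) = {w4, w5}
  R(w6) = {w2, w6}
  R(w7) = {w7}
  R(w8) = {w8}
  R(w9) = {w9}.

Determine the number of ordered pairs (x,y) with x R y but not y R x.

R is symmetric; there are no such tuples.

0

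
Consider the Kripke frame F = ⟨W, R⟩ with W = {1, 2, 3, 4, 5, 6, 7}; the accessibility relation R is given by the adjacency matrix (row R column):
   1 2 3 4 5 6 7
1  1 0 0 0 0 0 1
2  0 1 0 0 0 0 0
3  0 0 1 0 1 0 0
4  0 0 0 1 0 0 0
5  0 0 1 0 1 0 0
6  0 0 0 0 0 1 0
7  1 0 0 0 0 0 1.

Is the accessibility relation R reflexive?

Reflexive: yes — every world is R-related to itself.

Yes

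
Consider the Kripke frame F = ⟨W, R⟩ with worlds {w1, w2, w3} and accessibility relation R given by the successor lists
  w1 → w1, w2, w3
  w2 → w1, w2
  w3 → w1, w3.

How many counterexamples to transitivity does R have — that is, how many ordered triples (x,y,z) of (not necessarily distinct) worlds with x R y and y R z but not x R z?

2

Enumerating: (w2,w1,w3), (w3,w1,w2).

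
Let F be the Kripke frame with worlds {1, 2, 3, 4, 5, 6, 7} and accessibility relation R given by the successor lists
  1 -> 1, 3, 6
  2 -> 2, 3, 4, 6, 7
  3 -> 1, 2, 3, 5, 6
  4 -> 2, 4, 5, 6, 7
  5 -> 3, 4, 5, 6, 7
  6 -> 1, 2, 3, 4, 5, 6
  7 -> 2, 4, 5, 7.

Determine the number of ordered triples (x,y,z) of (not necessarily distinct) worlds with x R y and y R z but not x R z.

Enumerating: (1,3,2), (1,3,5), (1,6,2), (1,6,4), (1,6,5), (2,3,1), (2,3,5), (2,4,5), (2,6,1), (2,6,5), (2,7,5), (3,2,4), … and 22 more.
Total: 34.

34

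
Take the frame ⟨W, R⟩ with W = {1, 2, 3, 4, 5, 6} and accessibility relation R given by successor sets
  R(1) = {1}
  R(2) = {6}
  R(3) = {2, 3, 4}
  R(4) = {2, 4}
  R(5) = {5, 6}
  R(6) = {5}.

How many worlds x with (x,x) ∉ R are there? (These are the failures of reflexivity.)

Enumerating: 2, 6.

2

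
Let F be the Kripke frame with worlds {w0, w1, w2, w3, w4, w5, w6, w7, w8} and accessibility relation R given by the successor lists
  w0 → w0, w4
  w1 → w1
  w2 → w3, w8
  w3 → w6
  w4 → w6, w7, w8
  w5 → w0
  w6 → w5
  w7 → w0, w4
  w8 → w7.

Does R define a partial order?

Reflexive: no — w2 is not related to itself.
Transitive: no — w0 R w4 and w4 R w6, but not w0 R w6.
Antisymmetric: no — w4 R w7 and w7 R w4 with w4 ≠ w7.
So R is not a partial order.

No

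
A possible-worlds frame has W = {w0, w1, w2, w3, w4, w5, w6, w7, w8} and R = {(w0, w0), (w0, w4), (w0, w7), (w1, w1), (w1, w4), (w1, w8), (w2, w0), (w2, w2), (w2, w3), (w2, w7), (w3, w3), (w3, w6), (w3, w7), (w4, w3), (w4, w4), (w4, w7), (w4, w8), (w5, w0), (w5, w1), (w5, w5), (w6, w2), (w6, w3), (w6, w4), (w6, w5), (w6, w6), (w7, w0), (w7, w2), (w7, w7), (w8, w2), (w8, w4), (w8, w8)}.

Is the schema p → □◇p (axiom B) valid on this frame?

No

By correspondence theory, B is valid on a frame iff R is symmetric.
Symmetric: no — w0 R w4 but not w4 R w0.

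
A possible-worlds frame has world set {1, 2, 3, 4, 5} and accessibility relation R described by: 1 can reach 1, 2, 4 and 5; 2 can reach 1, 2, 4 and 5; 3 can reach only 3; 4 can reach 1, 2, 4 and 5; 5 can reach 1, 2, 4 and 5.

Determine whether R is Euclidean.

Yes

Euclidean: yes — any two successors of a common world are R-related.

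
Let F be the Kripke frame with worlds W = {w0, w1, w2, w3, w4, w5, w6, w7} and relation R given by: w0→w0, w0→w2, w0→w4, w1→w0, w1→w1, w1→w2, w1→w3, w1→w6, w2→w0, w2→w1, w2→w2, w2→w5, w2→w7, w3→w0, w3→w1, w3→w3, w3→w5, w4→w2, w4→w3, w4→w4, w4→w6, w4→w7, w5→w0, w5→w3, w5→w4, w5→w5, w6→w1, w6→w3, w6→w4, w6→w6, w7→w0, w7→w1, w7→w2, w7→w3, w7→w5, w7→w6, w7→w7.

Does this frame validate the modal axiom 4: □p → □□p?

No

The schema 4 characterises exactly the transitive frames.
Transitive: no — w0 R w2 and w2 R w1, but not w0 R w1.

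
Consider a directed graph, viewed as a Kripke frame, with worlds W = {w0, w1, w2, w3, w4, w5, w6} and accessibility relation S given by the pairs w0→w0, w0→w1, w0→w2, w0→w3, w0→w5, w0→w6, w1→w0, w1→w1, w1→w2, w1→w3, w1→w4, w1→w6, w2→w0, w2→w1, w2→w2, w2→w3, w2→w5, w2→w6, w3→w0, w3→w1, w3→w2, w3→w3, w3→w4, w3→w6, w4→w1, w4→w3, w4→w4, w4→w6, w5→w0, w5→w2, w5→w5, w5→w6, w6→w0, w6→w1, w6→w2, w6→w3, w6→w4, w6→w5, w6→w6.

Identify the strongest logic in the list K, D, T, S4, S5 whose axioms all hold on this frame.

Serial (axiom D): yes — every world has a successor (e.g. w0 S w0).
Reflexive (axiom T): yes — every world is S-related to itself.
Transitive (axiom 4): no — w0 S w1 and w1 S w4, but not w0 S w4.
Euclidean (axiom 5): no — w0 S w1 and w0 S w5, but not w1 S w5.
So F validates K, D, T; S4 would additionally require S to be transitive. The strongest is T.

T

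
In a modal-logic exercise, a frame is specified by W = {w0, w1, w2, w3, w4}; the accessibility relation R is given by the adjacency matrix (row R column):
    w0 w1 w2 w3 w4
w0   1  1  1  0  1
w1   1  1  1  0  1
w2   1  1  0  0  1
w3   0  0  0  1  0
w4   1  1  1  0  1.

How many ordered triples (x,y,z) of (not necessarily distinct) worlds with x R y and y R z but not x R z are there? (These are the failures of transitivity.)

Enumerating: (w2,w0,w2), (w2,w1,w2), (w2,w4,w2).

3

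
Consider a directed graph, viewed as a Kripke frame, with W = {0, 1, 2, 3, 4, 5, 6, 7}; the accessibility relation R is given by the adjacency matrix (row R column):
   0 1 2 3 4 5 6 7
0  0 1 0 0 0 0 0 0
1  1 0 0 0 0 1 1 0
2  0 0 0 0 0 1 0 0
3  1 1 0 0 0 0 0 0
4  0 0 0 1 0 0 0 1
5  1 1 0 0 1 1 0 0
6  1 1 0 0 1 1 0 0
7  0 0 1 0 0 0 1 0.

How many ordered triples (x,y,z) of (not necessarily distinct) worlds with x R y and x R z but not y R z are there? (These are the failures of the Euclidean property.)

34

Enumerating: (0,1,1), (1,0,0), (1,0,5), (1,0,6), (1,5,6), (1,6,6), (3,0,0), (3,1,1), (4,3,3), (4,3,7), (4,7,3), (4,7,7), … and 22 more.
Total: 34.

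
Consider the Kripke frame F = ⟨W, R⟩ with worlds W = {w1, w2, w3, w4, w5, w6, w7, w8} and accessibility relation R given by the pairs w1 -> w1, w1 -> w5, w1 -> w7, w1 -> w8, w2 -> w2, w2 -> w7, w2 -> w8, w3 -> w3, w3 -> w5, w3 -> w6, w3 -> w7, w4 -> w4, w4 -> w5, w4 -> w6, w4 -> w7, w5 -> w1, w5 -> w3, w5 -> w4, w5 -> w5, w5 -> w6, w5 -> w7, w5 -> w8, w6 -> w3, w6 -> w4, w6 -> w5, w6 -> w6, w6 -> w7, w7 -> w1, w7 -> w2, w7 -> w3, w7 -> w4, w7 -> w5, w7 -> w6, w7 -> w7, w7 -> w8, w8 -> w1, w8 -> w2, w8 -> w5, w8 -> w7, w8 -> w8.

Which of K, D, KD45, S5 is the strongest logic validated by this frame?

Serial (axiom D): yes — every world has a successor (e.g. w1 R w1).
Euclidean (axiom 5): no — w5 R w1 and w5 R w3, but not w1 R w3.
Transitive (axiom 4): no — w1 R w5 and w5 R w3, but not w1 R w3.
Reflexive (axiom T): yes — every world is R-related to itself.
So F validates K, D; KD45 would additionally require R to be Euclidean and transitive. The strongest is D.

D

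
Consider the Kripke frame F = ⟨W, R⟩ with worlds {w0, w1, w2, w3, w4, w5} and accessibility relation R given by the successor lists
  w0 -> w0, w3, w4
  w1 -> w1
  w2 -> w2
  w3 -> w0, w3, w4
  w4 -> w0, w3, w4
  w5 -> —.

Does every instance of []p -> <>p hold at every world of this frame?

The schema D characterises exactly the serial frames.
Serial: no — w5 has no R-successor.

No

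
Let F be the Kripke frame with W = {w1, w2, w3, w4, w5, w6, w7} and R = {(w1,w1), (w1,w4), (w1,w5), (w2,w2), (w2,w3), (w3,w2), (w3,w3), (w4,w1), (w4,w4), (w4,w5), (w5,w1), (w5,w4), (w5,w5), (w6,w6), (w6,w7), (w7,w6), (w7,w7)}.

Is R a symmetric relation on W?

Yes

Symmetric: yes — every pair in R has its reverse in R.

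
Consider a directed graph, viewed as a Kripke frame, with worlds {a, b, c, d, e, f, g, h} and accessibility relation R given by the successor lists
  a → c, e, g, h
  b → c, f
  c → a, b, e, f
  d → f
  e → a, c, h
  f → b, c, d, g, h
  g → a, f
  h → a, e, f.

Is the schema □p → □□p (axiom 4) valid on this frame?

By correspondence theory, 4 is valid on a frame iff R is transitive.
Transitive: no — a R c and c R b, but not a R b.

No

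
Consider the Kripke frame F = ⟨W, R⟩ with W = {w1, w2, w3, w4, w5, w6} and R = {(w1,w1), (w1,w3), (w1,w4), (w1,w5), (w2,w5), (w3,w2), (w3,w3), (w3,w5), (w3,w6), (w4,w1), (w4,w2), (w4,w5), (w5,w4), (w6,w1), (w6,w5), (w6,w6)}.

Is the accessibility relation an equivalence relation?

Reflexive: no — w2 is not related to itself.
Symmetric: no — w1 R w3 but not w3 R w1.
Transitive: no — w1 R w3 and w3 R w2, but not w1 R w2.
So R is not an equivalence relation.

No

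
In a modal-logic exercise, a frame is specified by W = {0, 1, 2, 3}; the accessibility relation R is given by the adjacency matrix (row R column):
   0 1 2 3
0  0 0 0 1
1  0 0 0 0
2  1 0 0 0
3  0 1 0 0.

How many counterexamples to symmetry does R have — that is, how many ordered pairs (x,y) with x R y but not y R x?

3

Enumerating: (0,3), (2,0), (3,1).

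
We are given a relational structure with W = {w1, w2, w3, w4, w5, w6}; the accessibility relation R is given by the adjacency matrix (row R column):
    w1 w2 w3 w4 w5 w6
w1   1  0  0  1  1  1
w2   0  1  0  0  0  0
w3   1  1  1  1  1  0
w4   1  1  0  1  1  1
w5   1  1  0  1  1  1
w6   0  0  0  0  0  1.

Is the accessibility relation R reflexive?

Reflexive: yes — every world is R-related to itself.

Yes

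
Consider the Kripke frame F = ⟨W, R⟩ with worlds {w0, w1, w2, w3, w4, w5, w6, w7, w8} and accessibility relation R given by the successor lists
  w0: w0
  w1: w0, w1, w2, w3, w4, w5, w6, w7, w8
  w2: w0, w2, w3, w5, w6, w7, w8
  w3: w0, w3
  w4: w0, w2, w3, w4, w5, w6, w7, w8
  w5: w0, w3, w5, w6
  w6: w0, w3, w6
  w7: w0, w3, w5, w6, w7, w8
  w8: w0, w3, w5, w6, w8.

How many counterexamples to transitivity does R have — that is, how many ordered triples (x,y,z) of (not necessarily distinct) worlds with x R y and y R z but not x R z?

R is transitive; there are no such tuples.

0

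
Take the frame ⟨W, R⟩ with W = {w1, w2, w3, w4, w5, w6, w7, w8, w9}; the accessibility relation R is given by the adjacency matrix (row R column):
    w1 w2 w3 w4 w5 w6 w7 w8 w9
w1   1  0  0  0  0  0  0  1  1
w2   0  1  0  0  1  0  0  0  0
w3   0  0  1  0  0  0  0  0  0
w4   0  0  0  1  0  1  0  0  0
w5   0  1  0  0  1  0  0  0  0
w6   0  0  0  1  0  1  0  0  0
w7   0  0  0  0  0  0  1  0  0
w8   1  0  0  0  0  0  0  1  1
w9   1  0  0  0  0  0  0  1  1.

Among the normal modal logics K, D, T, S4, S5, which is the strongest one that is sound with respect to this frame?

Serial (axiom D): yes — every world has a successor (e.g. w1 R w1).
Reflexive (axiom T): yes — every world is R-related to itself.
Transitive (axiom 4): yes — every two-step R-path is closed by a direct edge.
Euclidean (axiom 5): yes — any two successors of a common world are R-related.
So F validates K, D, T, S4, S5. The strongest is S5.

S5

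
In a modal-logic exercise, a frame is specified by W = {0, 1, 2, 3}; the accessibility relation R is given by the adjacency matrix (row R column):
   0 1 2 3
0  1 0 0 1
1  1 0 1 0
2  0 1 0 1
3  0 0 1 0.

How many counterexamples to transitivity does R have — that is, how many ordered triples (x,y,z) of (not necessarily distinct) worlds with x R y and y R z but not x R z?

9

Enumerating: (0,3,2), (1,0,3), (1,2,1), (1,2,3), (2,1,0), (2,1,2), (2,3,2), (3,2,1), (3,2,3).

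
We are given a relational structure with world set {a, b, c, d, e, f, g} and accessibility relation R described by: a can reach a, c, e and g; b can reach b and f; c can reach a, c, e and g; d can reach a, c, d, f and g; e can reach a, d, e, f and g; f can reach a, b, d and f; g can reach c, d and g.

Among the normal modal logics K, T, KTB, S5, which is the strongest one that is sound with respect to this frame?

Reflexive (axiom T): yes — every world is R-related to itself.
Symmetric (axiom B): no — a R g but not g R a.
Euclidean (axiom 5): no — a R e and a R c, but not e R c.
So F validates K, T; KTB would additionally require R to be symmetric. The strongest is T.

T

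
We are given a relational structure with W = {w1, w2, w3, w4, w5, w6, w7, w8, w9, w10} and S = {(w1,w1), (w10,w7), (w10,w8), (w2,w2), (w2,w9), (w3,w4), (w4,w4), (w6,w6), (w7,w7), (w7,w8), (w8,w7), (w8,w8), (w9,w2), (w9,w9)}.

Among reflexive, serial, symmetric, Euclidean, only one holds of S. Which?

Reflexive: no — w3 is not related to itself.
Serial: no — w5 has no S-successor.
Symmetric: no — w10 S w7 but not w7 S w10.
Euclidean: yes — any two successors of a common world are S-related.
Only Euclidean holds.

Euclidean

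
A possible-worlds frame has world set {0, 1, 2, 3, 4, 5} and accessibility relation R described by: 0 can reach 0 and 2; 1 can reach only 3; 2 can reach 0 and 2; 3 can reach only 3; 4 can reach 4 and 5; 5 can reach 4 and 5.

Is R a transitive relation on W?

Transitive: yes — every two-step R-path is closed by a direct edge.

Yes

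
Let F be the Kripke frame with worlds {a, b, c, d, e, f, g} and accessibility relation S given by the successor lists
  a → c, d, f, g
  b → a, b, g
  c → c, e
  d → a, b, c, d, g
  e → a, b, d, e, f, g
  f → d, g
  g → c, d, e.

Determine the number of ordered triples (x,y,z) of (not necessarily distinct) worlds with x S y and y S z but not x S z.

Enumerating: (a,c,e), (a,d,a), (a,d,b), (a,g,e), (b,a,c), (b,a,d), (b,a,f), (b,g,c), (b,g,d), (b,g,e), (c,e,a), (c,e,b), … and 21 more.
Total: 33.

33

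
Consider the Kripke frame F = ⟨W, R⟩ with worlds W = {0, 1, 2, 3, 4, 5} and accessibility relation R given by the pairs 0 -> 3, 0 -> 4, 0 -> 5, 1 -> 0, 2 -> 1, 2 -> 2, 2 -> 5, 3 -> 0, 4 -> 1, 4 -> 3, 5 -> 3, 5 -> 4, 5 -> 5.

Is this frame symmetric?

Symmetric: no — 0 R 4 but not 4 R 0.

No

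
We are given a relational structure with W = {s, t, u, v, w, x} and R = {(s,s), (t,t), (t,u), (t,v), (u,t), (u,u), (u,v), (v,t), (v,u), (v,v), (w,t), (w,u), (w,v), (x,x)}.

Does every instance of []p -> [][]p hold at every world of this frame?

Yes

Axiom 4 corresponds to the accessibility relation being transitive.
Transitive: yes — every two-step R-path is closed by a direct edge.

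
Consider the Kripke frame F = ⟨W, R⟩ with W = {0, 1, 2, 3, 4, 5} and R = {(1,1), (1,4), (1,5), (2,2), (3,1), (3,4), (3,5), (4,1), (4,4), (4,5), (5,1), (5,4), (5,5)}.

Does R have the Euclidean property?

Euclidean: yes — any two successors of a common world are R-related.

Yes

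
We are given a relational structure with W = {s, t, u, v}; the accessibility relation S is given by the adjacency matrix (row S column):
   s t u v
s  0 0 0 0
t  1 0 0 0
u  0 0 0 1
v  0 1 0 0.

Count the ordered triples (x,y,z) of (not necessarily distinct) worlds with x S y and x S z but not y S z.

Enumerating: (t,s,s), (u,v,v), (v,t,t).

3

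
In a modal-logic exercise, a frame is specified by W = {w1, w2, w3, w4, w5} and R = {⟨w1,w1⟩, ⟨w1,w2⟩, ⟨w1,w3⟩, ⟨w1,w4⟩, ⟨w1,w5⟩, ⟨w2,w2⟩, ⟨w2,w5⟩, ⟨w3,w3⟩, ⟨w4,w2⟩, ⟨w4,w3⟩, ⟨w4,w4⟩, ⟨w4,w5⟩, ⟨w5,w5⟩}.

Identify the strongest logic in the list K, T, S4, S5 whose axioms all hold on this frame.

S4

Reflexive (axiom T): yes — every world is R-related to itself.
Transitive (axiom 4): yes — every two-step R-path is closed by a direct edge.
Euclidean (axiom 5): no — w1 R w2 and w1 R w3, but not w2 R w3.
So F validates K, T, S4; S5 would additionally require R to be Euclidean. The strongest is S4.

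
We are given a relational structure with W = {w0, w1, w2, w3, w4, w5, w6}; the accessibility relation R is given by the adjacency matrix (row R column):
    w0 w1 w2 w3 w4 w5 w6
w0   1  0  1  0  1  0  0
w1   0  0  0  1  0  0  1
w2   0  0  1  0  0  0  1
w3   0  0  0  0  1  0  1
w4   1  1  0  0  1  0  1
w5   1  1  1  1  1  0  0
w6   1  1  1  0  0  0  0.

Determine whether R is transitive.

Transitive: no — w0 R w2 and w2 R w6, but not w0 R w6.

No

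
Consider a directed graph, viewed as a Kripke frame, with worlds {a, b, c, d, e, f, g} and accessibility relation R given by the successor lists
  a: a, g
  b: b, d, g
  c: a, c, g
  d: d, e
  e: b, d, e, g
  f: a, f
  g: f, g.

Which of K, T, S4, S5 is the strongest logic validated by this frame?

T

Reflexive (axiom T): yes — every world is R-related to itself.
Transitive (axiom 4): no — a R g and g R f, but not a R f.
Euclidean (axiom 5): no — b R d and b R g, but not d R g.
So F validates K, T; S4 would additionally require R to be transitive. The strongest is T.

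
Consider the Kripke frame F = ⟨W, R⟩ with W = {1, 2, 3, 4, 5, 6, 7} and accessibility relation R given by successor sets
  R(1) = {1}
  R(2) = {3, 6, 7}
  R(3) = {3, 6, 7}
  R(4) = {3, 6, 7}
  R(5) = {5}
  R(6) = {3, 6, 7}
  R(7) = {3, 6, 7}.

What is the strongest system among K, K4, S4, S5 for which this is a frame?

Transitive (axiom 4): yes — every two-step R-path is closed by a direct edge.
Reflexive (axiom T): no — 2 is not related to itself.
Euclidean (axiom 5): yes — any two successors of a common world are R-related.
So F validates K, K4; S4 would additionally require R to be reflexive. The strongest is K4.

K4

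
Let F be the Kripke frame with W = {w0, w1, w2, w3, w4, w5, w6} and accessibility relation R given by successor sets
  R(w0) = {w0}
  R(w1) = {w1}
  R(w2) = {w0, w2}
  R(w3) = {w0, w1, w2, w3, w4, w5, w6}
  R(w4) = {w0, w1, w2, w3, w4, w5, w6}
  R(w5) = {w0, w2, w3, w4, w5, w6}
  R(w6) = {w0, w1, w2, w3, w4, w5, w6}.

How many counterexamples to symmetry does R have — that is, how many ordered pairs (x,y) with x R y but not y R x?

12

Enumerating: (w2,w0), (w3,w0), (w3,w1), (w3,w2), (w4,w0), (w4,w1), (w4,w2), (w5,w0), (w5,w2), (w6,w0), (w6,w1), (w6,w2).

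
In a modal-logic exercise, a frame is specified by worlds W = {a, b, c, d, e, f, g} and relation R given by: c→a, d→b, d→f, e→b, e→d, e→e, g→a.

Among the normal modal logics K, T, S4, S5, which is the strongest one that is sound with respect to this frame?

Reflexive (axiom T): no — a is not related to itself.
Transitive (axiom 4): no — e R d and d R f, but not e R f.
Euclidean (axiom 5): no — d R b and d R f, but not b R f.
So F validates K; T would additionally require R to be reflexive. The strongest is K.

K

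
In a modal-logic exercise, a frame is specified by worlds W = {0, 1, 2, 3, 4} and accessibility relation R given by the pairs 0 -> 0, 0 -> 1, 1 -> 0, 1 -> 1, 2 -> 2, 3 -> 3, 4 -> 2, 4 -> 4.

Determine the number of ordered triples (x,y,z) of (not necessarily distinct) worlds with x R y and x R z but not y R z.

Enumerating: (4,2,4).

1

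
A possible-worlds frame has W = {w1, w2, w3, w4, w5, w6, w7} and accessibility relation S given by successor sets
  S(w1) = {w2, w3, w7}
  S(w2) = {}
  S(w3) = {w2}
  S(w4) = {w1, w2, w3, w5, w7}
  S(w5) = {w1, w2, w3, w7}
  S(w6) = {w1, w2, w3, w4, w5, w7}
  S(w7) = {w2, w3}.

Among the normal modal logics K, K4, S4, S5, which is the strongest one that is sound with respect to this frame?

K4

Transitive (axiom 4): yes — every two-step S-path is closed by a direct edge.
Reflexive (axiom T): no — w1 is not related to itself.
Euclidean (axiom 5): no — w1 S w2 and w1 S w3, but not w2 S w3.
So F validates K, K4; S4 would additionally require S to be reflexive. The strongest is K4.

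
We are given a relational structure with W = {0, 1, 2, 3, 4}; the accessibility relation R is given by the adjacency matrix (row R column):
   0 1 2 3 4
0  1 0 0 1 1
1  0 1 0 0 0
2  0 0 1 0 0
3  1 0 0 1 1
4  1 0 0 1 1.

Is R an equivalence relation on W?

Yes

Reflexive: yes — every world is R-related to itself.
Symmetric: yes — every pair in R has its reverse in R.
Transitive: yes — every two-step R-path is closed by a direct edge.
So R is an equivalence relation.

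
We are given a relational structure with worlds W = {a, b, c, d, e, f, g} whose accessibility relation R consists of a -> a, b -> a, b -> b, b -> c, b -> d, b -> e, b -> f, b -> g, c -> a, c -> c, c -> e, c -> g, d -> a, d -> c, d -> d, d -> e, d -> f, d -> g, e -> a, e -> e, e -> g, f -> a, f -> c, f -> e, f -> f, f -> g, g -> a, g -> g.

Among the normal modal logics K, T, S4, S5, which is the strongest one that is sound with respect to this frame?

S4

Reflexive (axiom T): yes — every world is R-related to itself.
Transitive (axiom 4): yes — every two-step R-path is closed by a direct edge.
Euclidean (axiom 5): no — b R a and b R c, but not a R c.
So F validates K, T, S4; S5 would additionally require R to be Euclidean. The strongest is S4.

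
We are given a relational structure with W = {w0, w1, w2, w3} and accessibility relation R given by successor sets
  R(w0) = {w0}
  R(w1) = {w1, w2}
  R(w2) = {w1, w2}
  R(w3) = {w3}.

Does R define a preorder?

Reflexive: yes — every world is R-related to itself.
Transitive: yes — every two-step R-path is closed by a direct edge.
So R is a preorder.

Yes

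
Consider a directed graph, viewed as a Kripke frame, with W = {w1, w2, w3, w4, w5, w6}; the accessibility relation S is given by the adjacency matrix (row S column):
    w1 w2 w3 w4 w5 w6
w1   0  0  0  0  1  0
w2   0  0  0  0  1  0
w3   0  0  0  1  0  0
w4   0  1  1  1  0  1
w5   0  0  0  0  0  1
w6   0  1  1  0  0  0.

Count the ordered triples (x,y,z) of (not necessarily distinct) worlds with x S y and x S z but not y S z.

16

Enumerating: (w1,w5,w5), (w2,w5,w5), (w4,w2,w2), (w4,w2,w3), (w4,w2,w4), (w4,w2,w6), (w4,w3,w2), (w4,w3,w3), (w4,w3,w6), (w4,w6,w4), (w4,w6,w6), (w5,w6,w6), (w6,w2,w2), (w6,w2,w3), (w6,w3,w2), (w6,w3,w3).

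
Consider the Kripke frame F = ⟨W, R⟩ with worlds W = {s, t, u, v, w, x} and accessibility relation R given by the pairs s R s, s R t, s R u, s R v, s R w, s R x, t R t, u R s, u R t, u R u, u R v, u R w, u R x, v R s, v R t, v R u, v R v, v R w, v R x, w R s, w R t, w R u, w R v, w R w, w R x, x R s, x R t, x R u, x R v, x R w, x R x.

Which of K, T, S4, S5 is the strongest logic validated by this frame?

Reflexive (axiom T): yes — every world is R-related to itself.
Transitive (axiom 4): yes — every two-step R-path is closed by a direct edge.
Euclidean (axiom 5): no — s R t and s R u, but not t R u.
So F validates K, T, S4; S5 would additionally require R to be Euclidean. The strongest is S4.

S4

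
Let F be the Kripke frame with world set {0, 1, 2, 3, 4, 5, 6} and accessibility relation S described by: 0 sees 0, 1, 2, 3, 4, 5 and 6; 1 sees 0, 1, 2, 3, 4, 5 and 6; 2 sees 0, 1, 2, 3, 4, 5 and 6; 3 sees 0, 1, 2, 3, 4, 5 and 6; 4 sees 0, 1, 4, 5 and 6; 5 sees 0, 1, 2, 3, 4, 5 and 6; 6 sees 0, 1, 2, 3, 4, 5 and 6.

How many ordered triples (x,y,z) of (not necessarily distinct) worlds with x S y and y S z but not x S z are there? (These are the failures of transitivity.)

8

Enumerating: (4,0,2), (4,0,3), (4,1,2), (4,1,3), (4,5,2), (4,5,3), (4,6,2), (4,6,3).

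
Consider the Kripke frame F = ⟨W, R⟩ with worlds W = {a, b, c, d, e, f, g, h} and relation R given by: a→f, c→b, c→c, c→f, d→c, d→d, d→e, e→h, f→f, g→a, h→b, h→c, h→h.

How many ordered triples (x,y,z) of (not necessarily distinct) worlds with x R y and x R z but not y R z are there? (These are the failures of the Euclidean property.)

15

Enumerating: (c,b,b), (c,b,c), (c,b,f), (c,f,b), (c,f,c), (d,c,d), (d,c,e), (d,e,c), (d,e,d), (d,e,e), (g,a,a), (h,b,b), (h,b,c), (h,b,h), (h,c,h).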